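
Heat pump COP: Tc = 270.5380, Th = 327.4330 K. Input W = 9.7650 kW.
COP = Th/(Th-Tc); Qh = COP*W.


COP = 327.4330 / 56.8950 = 5.7550
Qh = 5.7550 * 9.7650 = 56.1980 kW

COP = 5.7550, Qh = 56.1980 kW


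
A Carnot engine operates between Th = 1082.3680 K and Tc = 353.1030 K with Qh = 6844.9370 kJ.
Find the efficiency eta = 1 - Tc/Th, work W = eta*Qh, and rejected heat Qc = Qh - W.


eta = 1 - 353.1030/1082.3680 = 0.6738
W = 0.6738 * 6844.9370 = 4611.9000 kJ
Qc = 6844.9370 - 4611.9000 = 2233.0370 kJ

eta = 67.3768%, W = 4611.9000 kJ, Qc = 2233.0370 kJ


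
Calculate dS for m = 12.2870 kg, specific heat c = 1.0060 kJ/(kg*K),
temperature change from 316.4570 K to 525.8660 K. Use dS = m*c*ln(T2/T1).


T2/T1 = 1.6617
ln(T2/T1) = 0.5079
dS = 12.2870 * 1.0060 * 0.5079 = 6.2775 kJ/K

6.2775 kJ/K


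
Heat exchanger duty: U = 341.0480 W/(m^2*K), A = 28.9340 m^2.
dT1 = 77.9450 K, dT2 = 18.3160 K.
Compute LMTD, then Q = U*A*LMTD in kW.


LMTD = 41.1738 K
Q = 341.0480 * 28.9340 * 41.1738 = 406297.7656 W = 406.2978 kW

406.2978 kW


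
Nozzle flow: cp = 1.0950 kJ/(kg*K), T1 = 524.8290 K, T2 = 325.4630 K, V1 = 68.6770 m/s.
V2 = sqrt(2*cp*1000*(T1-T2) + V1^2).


dT = 199.3660 K
2*cp*1000*dT = 436611.5400
V1^2 = 4716.5303
V2 = sqrt(441328.0703) = 664.3253 m/s

664.3253 m/s


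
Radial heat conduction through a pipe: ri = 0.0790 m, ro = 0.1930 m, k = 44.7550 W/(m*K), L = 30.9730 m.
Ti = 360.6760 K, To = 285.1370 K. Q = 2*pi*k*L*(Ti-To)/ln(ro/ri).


dT = 75.5390 K
ln(ro/ri) = 0.8932
Q = 2*pi*44.7550*30.9730*75.5390 / 0.8932 = 736557.4638 W

736557.4638 W


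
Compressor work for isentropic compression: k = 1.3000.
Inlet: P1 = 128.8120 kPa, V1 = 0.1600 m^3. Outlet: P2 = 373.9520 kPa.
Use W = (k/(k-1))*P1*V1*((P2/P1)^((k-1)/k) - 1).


(k-1)/k = 0.2308
(P2/P1)^exp = 1.2788
W = 4.3333 * 128.8120 * 0.1600 * (1.2788 - 1) = 24.9025 kJ

24.9025 kJ


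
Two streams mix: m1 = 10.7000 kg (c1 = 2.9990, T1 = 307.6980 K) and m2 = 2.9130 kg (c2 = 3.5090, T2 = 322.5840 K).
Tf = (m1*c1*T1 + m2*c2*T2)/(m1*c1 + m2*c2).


num = 13171.1758
den = 42.3110
Tf = 311.2942 K

311.2942 K


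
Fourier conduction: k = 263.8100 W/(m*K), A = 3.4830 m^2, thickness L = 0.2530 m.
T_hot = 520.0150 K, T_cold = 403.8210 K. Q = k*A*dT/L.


dT = 116.1940 K
Q = 263.8100 * 3.4830 * 116.1940 / 0.2530 = 421995.5874 W

421995.5874 W


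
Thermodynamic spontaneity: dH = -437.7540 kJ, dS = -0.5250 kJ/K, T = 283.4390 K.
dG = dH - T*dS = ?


T*dS = 283.4390 * -0.5250 = -148.8055 kJ
dG = -437.7540 + 148.8055 = -288.9485 kJ (spontaneous)

dG = -288.9485 kJ, spontaneous


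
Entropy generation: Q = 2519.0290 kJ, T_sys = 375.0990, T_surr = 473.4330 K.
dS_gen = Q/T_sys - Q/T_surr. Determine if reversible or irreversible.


dS_sys = 2519.0290/375.0990 = 6.7156 kJ/K
dS_surr = -2519.0290/473.4330 = -5.3208 kJ/K
dS_gen = 6.7156 - 5.3208 = 1.3949 kJ/K (irreversible)

dS_gen = 1.3949 kJ/K, irreversible


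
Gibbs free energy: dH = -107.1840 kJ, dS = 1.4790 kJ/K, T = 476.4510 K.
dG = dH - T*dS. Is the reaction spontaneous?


T*dS = 476.4510 * 1.4790 = 704.6710 kJ
dG = -107.1840 - 704.6710 = -811.8550 kJ (spontaneous)

dG = -811.8550 kJ, spontaneous


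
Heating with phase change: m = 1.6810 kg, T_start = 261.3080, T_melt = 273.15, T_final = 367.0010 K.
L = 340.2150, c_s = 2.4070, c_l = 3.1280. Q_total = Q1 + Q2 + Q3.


Q1 (sensible, solid) = 1.6810 * 2.4070 * 11.8420 = 47.9147 kJ
Q2 (latent) = 1.6810 * 340.2150 = 571.9014 kJ
Q3 (sensible, liquid) = 1.6810 * 3.1280 * 93.8510 = 493.4843 kJ
Q_total = 1113.3004 kJ

1113.3004 kJ


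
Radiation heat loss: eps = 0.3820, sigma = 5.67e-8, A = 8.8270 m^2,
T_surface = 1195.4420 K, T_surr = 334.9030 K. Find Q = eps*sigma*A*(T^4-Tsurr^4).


T^4 = 2.0423e+12
Tsurr^4 = 1.2580e+10
Q = 0.3820 * 5.67e-8 * 8.8270 * 2.0297e+12 = 388052.2233 W

388052.2233 W


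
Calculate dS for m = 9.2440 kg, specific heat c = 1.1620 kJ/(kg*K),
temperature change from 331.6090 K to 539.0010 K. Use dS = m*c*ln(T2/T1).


T2/T1 = 1.6254
ln(T2/T1) = 0.4858
dS = 9.2440 * 1.1620 * 0.4858 = 5.2178 kJ/K

5.2178 kJ/K


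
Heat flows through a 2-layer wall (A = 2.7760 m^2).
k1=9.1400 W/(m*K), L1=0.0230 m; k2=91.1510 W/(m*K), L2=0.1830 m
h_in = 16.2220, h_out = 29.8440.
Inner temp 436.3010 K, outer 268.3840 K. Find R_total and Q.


R_conv_in = 1/(16.2220*2.7760) = 0.0222
R_1 = 0.0230/(9.1400*2.7760) = 0.0009
R_2 = 0.1830/(91.1510*2.7760) = 0.0007
R_conv_out = 1/(29.8440*2.7760) = 0.0121
R_total = 0.0359 K/W
Q = 167.9170 / 0.0359 = 4676.5128 W

R_total = 0.0359 K/W, Q = 4676.5128 W


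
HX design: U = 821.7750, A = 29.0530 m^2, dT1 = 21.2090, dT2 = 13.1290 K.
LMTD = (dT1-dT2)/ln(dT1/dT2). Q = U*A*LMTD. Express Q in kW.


LMTD = 16.8473 K
Q = 821.7750 * 29.0530 * 16.8473 = 402229.7579 W = 402.2298 kW

402.2298 kW


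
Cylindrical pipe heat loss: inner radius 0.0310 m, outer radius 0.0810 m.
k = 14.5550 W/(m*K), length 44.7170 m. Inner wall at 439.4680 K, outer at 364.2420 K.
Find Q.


dT = 75.2260 K
ln(ro/ri) = 0.9605
Q = 2*pi*14.5550*44.7170*75.2260 / 0.9605 = 320296.7581 W

320296.7581 W


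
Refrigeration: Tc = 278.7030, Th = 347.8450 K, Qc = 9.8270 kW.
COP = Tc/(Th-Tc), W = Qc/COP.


COP = 278.7030 / 69.1420 = 4.0309
W = 9.8270 / 4.0309 = 2.4379 kW

COP = 4.0309, W = 2.4379 kW


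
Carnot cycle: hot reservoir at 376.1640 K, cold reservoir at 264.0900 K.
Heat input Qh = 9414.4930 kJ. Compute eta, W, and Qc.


eta = 1 - 264.0900/376.1640 = 0.2979
W = 0.2979 * 9414.4930 = 2804.9465 kJ
Qc = 9414.4930 - 2804.9465 = 6609.5465 kJ

eta = 29.7939%, W = 2804.9465 kJ, Qc = 6609.5465 kJ


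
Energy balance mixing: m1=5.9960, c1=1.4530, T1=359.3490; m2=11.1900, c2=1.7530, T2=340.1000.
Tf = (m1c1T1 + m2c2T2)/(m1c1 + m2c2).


num = 9802.1415
den = 28.3283
Tf = 346.0199 K

346.0199 K


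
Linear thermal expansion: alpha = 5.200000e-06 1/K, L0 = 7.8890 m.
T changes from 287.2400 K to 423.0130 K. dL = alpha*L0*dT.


dT = 135.7730 K
dL = 5.200000e-06 * 7.8890 * 135.7730 = 0.005570 m
L_final = 7.894570 m

dL = 0.005570 m


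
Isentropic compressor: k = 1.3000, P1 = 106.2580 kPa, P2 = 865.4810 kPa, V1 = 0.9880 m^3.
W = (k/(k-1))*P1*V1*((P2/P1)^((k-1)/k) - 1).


(k-1)/k = 0.2308
(P2/P1)^exp = 1.6226
W = 4.3333 * 106.2580 * 0.9880 * (1.6226 - 1) = 283.2288 kJ

283.2288 kJ


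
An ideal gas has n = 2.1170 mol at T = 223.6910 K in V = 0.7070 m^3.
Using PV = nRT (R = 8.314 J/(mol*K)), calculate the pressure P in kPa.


P = nRT/V = 2.1170 * 8.314 * 223.6910 / 0.7070
= 3937.1267 / 0.7070 = 5568.7789 Pa = 5.5688 kPa

5.5688 kPa


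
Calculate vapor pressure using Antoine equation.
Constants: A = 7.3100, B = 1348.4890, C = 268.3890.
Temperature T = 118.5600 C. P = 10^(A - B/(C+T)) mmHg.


C+T = 386.9490
B/(C+T) = 3.4849
log10(P) = 7.3100 - 3.4849 = 3.8251
P = 10^3.8251 = 6684.5634 mmHg

6684.5634 mmHg


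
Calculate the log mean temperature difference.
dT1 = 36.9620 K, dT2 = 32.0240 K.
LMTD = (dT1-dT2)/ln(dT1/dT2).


dT1/dT2 = 1.1542
ln(dT1/dT2) = 0.1434
LMTD = 4.9380 / 0.1434 = 34.4340 K

34.4340 K


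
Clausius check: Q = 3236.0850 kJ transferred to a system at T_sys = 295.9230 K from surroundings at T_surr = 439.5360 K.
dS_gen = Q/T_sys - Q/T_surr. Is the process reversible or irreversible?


dS_sys = 3236.0850/295.9230 = 10.9356 kJ/K
dS_surr = -3236.0850/439.5360 = -7.3625 kJ/K
dS_gen = 10.9356 - 7.3625 = 3.5731 kJ/K (irreversible)

dS_gen = 3.5731 kJ/K, irreversible


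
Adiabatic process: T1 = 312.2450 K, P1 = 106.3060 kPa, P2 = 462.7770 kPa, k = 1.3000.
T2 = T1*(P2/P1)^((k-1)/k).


(k-1)/k = 0.2308
(P2/P1)^exp = 1.4042
T2 = 312.2450 * 1.4042 = 438.4440 K

438.4440 K


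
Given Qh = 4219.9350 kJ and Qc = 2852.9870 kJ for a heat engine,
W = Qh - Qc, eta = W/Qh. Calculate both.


W = 4219.9350 - 2852.9870 = 1366.9480 kJ
eta = 1366.9480 / 4219.9350 = 0.3239 = 32.3926%

W = 1366.9480 kJ, eta = 32.3926%


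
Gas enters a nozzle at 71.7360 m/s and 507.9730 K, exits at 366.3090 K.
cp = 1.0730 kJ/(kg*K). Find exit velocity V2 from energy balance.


dT = 141.6640 K
2*cp*1000*dT = 304010.9440
V1^2 = 5146.0537
V2 = sqrt(309156.9977) = 556.0189 m/s

556.0189 m/s


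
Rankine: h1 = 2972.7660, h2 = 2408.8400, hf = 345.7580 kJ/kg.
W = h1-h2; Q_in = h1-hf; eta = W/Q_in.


W = 563.9260 kJ/kg
Q_in = 2627.0080 kJ/kg
eta = 0.2147 = 21.4665%

eta = 21.4665%


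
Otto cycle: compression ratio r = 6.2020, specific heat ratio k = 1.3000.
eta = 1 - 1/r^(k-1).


r^(k-1) = 1.7289
eta = 1 - 1/1.7289 = 0.4216 = 42.1584%

42.1584%


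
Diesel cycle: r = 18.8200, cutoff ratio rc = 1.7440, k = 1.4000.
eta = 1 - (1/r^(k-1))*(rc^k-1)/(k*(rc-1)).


r^(k-1) = 3.2348
rc^k = 2.1785
eta = 0.6502 = 65.0220%

65.0220%


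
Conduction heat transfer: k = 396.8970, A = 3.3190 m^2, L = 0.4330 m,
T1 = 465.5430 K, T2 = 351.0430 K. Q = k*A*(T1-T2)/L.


dT = 114.5000 K
Q = 396.8970 * 3.3190 * 114.5000 / 0.4330 = 348339.4477 W

348339.4477 W


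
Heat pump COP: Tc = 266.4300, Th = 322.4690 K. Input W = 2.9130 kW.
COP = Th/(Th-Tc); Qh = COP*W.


COP = 322.4690 / 56.0390 = 5.7544
Qh = 5.7544 * 2.9130 = 16.7625 kW

COP = 5.7544, Qh = 16.7625 kW


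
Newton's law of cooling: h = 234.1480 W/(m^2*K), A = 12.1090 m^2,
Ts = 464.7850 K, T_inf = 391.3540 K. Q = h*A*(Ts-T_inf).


dT = 73.4310 K
Q = 234.1480 * 12.1090 * 73.4310 = 208198.7771 W

208198.7771 W


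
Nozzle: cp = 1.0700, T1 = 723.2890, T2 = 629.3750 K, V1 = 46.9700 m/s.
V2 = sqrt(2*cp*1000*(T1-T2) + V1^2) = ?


dT = 93.9140 K
2*cp*1000*dT = 200975.9600
V1^2 = 2206.1809
V2 = sqrt(203182.1409) = 450.7573 m/s

450.7573 m/s


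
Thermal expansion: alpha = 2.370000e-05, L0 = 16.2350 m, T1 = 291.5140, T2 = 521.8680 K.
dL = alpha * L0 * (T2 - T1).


dT = 230.3540 K
dL = 2.370000e-05 * 16.2350 * 230.3540 = 0.088633 m
L_final = 16.323633 m

dL = 0.088633 m


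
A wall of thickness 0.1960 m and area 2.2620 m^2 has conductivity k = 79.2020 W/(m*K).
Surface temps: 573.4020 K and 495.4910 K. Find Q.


dT = 77.9110 K
Q = 79.2020 * 2.2620 * 77.9110 / 0.1960 = 71214.9963 W

71214.9963 W


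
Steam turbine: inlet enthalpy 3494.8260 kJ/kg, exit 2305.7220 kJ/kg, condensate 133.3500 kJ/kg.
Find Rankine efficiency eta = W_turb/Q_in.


W = 1189.1040 kJ/kg
Q_in = 3361.4760 kJ/kg
eta = 0.3537 = 35.3745%

eta = 35.3745%


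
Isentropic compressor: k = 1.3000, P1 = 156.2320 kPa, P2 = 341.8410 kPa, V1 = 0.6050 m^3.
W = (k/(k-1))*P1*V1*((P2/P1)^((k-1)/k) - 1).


(k-1)/k = 0.2308
(P2/P1)^exp = 1.1980
W = 4.3333 * 156.2320 * 0.6050 * (1.1980 - 1) = 81.1179 kJ

81.1179 kJ


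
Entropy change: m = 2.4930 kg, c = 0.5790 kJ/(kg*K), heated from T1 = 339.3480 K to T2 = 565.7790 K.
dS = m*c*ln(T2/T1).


T2/T1 = 1.6673
ln(T2/T1) = 0.5112
dS = 2.4930 * 0.5790 * 0.5112 = 0.7379 kJ/K

0.7379 kJ/K


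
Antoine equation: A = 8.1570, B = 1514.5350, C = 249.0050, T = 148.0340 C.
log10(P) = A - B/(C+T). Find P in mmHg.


C+T = 397.0390
B/(C+T) = 3.8146
log10(P) = 8.1570 - 3.8146 = 4.3424
P = 10^4.3424 = 22000.1230 mmHg

22000.1230 mmHg


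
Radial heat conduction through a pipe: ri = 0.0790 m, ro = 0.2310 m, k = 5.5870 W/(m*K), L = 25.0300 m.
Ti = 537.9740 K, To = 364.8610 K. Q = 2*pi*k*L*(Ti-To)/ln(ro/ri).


dT = 173.1130 K
ln(ro/ri) = 1.0730
Q = 2*pi*5.5870*25.0300*173.1130 / 1.0730 = 141762.5609 W

141762.5609 W


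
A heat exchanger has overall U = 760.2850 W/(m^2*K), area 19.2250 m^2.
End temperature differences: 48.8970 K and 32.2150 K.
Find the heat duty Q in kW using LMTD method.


LMTD = 39.9776 K
Q = 760.2850 * 19.2250 * 39.9776 = 584331.4990 W = 584.3315 kW

584.3315 kW


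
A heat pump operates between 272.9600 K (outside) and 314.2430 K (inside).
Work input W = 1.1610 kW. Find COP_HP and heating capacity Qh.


COP = 314.2430 / 41.2830 = 7.6119
Qh = 7.6119 * 1.1610 = 8.8374 kW

COP = 7.6119, Qh = 8.8374 kW


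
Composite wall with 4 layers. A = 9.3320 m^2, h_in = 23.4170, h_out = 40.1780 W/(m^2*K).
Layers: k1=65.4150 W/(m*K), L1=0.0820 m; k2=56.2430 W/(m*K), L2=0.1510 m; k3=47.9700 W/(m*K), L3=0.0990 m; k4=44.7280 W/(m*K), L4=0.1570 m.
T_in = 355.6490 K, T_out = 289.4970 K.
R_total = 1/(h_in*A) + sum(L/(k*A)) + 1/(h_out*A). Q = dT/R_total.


R_conv_in = 1/(23.4170*9.3320) = 0.0046
R_1 = 0.0820/(65.4150*9.3320) = 0.0001
R_2 = 0.1510/(56.2430*9.3320) = 0.0003
R_3 = 0.0990/(47.9700*9.3320) = 0.0002
R_4 = 0.1570/(44.7280*9.3320) = 0.0004
R_conv_out = 1/(40.1780*9.3320) = 0.0027
R_total = 0.0083 K/W
Q = 66.1520 / 0.0083 = 8006.3121 W

R_total = 0.0083 K/W, Q = 8006.3121 W


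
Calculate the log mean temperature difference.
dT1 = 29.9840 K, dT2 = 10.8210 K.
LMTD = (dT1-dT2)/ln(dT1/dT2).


dT1/dT2 = 2.7709
ln(dT1/dT2) = 1.0192
LMTD = 19.1630 / 1.0192 = 18.8025 K

18.8025 K


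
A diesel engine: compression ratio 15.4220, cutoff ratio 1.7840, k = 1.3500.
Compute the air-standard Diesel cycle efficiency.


r^(k-1) = 2.6052
rc^k = 2.1847
eta = 0.5704 = 57.0371%

57.0371%


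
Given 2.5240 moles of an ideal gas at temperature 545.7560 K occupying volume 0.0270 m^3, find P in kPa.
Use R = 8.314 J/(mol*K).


P = nRT/V = 2.5240 * 8.314 * 545.7560 / 0.0270
= 11452.4364 / 0.0270 = 424164.3122 Pa = 424.1643 kPa

424.1643 kPa


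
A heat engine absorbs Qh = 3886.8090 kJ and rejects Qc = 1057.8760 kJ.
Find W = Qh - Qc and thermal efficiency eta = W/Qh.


W = 3886.8090 - 1057.8760 = 2828.9330 kJ
eta = 2828.9330 / 3886.8090 = 0.7278 = 72.7829%

W = 2828.9330 kJ, eta = 72.7829%


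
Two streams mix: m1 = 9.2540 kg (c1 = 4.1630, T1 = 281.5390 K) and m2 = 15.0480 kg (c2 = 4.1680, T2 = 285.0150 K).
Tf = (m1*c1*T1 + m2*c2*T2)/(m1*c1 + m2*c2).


num = 28722.2807
den = 101.2445
Tf = 283.6924 K

283.6924 K


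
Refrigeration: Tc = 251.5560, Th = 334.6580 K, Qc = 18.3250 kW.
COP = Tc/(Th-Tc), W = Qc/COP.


COP = 251.5560 / 83.1020 = 3.0271
W = 18.3250 / 3.0271 = 6.0537 kW

COP = 3.0271, W = 6.0537 kW


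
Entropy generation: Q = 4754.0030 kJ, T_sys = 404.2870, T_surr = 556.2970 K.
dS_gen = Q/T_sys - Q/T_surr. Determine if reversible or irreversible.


dS_sys = 4754.0030/404.2870 = 11.7590 kJ/K
dS_surr = -4754.0030/556.2970 = -8.5458 kJ/K
dS_gen = 11.7590 - 8.5458 = 3.2132 kJ/K (irreversible)

dS_gen = 3.2132 kJ/K, irreversible


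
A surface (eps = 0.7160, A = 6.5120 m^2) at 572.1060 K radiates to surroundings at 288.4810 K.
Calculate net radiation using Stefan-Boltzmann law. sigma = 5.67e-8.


T^4 = 1.0713e+11
Tsurr^4 = 6.9258e+09
Q = 0.7160 * 5.67e-8 * 6.5120 * 1.0020e+11 = 26490.5531 W

26490.5531 W


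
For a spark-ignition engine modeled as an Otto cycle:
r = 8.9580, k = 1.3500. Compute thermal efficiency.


r^(k-1) = 2.1541
eta = 1 - 1/2.1541 = 0.5358 = 53.5778%

53.5778%


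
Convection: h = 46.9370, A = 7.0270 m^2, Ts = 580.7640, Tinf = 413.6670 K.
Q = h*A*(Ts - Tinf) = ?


dT = 167.0970 K
Q = 46.9370 * 7.0270 * 167.0970 = 55112.9851 W

55112.9851 W


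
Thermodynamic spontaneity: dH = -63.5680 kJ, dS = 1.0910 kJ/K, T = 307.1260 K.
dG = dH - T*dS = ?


T*dS = 307.1260 * 1.0910 = 335.0745 kJ
dG = -63.5680 - 335.0745 = -398.6425 kJ (spontaneous)

dG = -398.6425 kJ, spontaneous


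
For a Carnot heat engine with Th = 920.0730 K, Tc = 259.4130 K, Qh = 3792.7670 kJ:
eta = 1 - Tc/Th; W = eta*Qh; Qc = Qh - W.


eta = 1 - 259.4130/920.0730 = 0.7181
W = 0.7181 * 3792.7670 = 2723.4029 kJ
Qc = 3792.7670 - 2723.4029 = 1069.3641 kJ

eta = 71.8052%, W = 2723.4029 kJ, Qc = 1069.3641 kJ


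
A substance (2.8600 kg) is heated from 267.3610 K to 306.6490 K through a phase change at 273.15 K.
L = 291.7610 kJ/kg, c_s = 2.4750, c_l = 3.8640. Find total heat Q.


Q1 (sensible, solid) = 2.8600 * 2.4750 * 5.7890 = 40.9774 kJ
Q2 (latent) = 2.8600 * 291.7610 = 834.4365 kJ
Q3 (sensible, liquid) = 2.8600 * 3.8640 * 33.4990 = 370.1988 kJ
Q_total = 1245.6127 kJ

1245.6127 kJ


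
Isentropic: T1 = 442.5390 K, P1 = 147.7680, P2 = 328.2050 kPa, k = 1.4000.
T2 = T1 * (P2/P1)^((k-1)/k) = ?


(k-1)/k = 0.2857
(P2/P1)^exp = 1.2561
T2 = 442.5390 * 1.2561 = 555.8659 K

555.8659 K


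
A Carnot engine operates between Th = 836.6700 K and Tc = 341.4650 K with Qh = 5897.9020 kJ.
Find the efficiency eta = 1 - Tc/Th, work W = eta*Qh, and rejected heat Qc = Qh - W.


eta = 1 - 341.4650/836.6700 = 0.5919
W = 0.5919 * 5897.9020 = 3490.8274 kJ
Qc = 5897.9020 - 3490.8274 = 2407.0746 kJ

eta = 59.1876%, W = 3490.8274 kJ, Qc = 2407.0746 kJ


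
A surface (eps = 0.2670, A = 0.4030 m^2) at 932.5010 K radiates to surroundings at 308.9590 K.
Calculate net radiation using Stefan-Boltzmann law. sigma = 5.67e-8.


T^4 = 7.5613e+11
Tsurr^4 = 9.1118e+09
Q = 0.2670 * 5.67e-8 * 0.4030 * 7.4702e+11 = 4557.5488 W

4557.5488 W


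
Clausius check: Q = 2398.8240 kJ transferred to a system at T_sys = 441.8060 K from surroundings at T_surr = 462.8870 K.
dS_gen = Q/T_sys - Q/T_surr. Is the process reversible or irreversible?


dS_sys = 2398.8240/441.8060 = 5.4296 kJ/K
dS_surr = -2398.8240/462.8870 = -5.1823 kJ/K
dS_gen = 5.4296 - 5.1823 = 0.2473 kJ/K (irreversible)

dS_gen = 0.2473 kJ/K, irreversible


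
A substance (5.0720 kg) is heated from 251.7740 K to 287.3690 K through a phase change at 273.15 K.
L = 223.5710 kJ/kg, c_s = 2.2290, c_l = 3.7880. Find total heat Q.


Q1 (sensible, solid) = 5.0720 * 2.2290 * 21.3760 = 241.6661 kJ
Q2 (latent) = 5.0720 * 223.5710 = 1133.9521 kJ
Q3 (sensible, liquid) = 5.0720 * 3.7880 * 14.2190 = 273.1859 kJ
Q_total = 1648.8041 kJ

1648.8041 kJ


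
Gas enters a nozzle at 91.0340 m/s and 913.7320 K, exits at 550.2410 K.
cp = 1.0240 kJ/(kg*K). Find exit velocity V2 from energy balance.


dT = 363.4910 K
2*cp*1000*dT = 744429.5680
V1^2 = 8287.1892
V2 = sqrt(752716.7572) = 867.5925 m/s

867.5925 m/s


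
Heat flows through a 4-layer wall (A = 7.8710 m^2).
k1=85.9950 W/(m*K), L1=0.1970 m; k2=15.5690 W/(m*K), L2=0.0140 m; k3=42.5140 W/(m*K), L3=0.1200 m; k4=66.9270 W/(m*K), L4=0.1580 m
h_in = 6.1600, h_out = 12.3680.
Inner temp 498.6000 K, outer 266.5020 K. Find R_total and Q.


R_conv_in = 1/(6.1600*7.8710) = 0.0206
R_1 = 0.1970/(85.9950*7.8710) = 0.0003
R_2 = 0.0140/(15.5690*7.8710) = 0.0001
R_3 = 0.1200/(42.5140*7.8710) = 0.0004
R_4 = 0.1580/(66.9270*7.8710) = 0.0003
R_conv_out = 1/(12.3680*7.8710) = 0.0103
R_total = 0.0320 K/W
Q = 232.0980 / 0.0320 = 7261.9164 W

R_total = 0.0320 K/W, Q = 7261.9164 W


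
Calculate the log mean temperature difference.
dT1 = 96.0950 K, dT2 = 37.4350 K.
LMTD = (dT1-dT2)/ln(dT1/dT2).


dT1/dT2 = 2.5670
ln(dT1/dT2) = 0.9427
LMTD = 58.6600 / 0.9427 = 62.2235 K

62.2235 K


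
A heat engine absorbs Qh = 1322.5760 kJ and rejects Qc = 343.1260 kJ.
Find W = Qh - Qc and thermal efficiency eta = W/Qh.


W = 1322.5760 - 343.1260 = 979.4500 kJ
eta = 979.4500 / 1322.5760 = 0.7406 = 74.0562%

W = 979.4500 kJ, eta = 74.0562%


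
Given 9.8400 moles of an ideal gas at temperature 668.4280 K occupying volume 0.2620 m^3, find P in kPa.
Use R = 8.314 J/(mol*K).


P = nRT/V = 9.8400 * 8.314 * 668.4280 / 0.2620
= 54683.9343 / 0.2620 = 208717.3063 Pa = 208.7173 kPa

208.7173 kPa


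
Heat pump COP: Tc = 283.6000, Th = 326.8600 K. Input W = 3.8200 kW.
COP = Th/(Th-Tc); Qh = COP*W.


COP = 326.8600 / 43.2600 = 7.5557
Qh = 7.5557 * 3.8200 = 28.8628 kW

COP = 7.5557, Qh = 28.8628 kW


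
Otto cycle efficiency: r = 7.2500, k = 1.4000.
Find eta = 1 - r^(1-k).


r^(k-1) = 2.2087
eta = 1 - 1/2.2087 = 0.5472 = 54.7243%

54.7243%


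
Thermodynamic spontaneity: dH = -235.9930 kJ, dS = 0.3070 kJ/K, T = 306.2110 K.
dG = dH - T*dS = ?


T*dS = 306.2110 * 0.3070 = 94.0068 kJ
dG = -235.9930 - 94.0068 = -329.9998 kJ (spontaneous)

dG = -329.9998 kJ, spontaneous


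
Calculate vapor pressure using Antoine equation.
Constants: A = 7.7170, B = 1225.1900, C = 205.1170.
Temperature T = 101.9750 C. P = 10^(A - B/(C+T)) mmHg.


C+T = 307.0920
B/(C+T) = 3.9897
log10(P) = 7.7170 - 3.9897 = 3.7273
P = 10^3.7273 = 5337.6328 mmHg

5337.6328 mmHg


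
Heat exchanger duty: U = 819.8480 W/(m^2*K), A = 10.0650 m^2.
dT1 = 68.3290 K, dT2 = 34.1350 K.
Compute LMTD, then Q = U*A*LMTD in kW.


LMTD = 49.2701 K
Q = 819.8480 * 10.0650 * 49.2701 = 406565.6281 W = 406.5656 kW

406.5656 kW


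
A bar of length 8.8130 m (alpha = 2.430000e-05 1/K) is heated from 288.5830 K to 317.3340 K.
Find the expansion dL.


dT = 28.7510 K
dL = 2.430000e-05 * 8.8130 * 28.7510 = 0.006157 m
L_final = 8.819157 m

dL = 0.006157 m


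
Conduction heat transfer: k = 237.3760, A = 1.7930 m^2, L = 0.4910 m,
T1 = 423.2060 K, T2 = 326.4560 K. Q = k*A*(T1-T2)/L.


dT = 96.7500 K
Q = 237.3760 * 1.7930 * 96.7500 / 0.4910 = 83866.1253 W

83866.1253 W


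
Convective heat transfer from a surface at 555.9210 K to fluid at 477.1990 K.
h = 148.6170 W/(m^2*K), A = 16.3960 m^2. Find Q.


dT = 78.7220 K
Q = 148.6170 * 16.3960 * 78.7220 = 191823.8129 W

191823.8129 W


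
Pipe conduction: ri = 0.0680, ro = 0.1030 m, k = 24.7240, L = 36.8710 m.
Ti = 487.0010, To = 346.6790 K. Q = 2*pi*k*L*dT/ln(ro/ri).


dT = 140.3220 K
ln(ro/ri) = 0.4152
Q = 2*pi*24.7240*36.8710*140.3220 / 0.4152 = 1935662.6929 W

1935662.6929 W


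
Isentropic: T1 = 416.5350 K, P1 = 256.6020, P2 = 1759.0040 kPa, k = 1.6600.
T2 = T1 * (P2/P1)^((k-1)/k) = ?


(k-1)/k = 0.3976
(P2/P1)^exp = 2.1498
T2 = 416.5350 * 2.1498 = 895.4467 K

895.4467 K


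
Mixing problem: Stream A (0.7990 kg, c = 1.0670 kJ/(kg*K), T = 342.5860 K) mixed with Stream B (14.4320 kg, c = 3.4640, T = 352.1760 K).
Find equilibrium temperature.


num = 17898.2062
den = 50.8450
Tf = 352.0152 K

352.0152 K


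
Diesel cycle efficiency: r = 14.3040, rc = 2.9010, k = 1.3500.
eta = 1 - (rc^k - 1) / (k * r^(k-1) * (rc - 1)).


r^(k-1) = 2.5375
rc^k = 4.2115
eta = 0.5068 = 50.6843%

50.6843%


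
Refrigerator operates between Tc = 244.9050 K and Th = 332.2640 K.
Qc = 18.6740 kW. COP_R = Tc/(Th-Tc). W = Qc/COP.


COP = 244.9050 / 87.3590 = 2.8034
W = 18.6740 / 2.8034 = 6.6611 kW

COP = 2.8034, W = 6.6611 kW


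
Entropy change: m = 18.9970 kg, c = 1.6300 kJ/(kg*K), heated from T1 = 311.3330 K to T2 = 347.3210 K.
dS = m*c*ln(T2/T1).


T2/T1 = 1.1156
ln(T2/T1) = 0.1094
dS = 18.9970 * 1.6300 * 0.1094 = 3.3872 kJ/K

3.3872 kJ/K


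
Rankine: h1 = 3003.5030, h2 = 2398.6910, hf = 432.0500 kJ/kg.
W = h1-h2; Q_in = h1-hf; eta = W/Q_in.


W = 604.8120 kJ/kg
Q_in = 2571.4530 kJ/kg
eta = 0.2352 = 23.5202%

eta = 23.5202%


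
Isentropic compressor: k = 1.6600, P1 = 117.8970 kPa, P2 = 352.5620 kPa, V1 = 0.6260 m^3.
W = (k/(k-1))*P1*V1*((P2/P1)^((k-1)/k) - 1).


(k-1)/k = 0.3976
(P2/P1)^exp = 1.5458
W = 2.5152 * 117.8970 * 0.6260 * (1.5458 - 1) = 101.3109 kJ

101.3109 kJ


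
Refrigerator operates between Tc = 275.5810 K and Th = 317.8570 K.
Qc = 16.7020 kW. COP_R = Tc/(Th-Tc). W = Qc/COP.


COP = 275.5810 / 42.2760 = 6.5186
W = 16.7020 / 6.5186 = 2.5622 kW

COP = 6.5186, W = 2.5622 kW


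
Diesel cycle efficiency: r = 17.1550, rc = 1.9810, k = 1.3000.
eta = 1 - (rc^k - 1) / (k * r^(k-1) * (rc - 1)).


r^(k-1) = 2.3459
rc^k = 2.4319
eta = 0.5214 = 52.1381%

52.1381%


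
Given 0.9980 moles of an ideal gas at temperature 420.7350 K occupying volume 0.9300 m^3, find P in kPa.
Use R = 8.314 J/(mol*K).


P = nRT/V = 0.9980 * 8.314 * 420.7350 / 0.9300
= 3490.9948 / 0.9300 = 3753.7579 Pa = 3.7538 kPa

3.7538 kPa


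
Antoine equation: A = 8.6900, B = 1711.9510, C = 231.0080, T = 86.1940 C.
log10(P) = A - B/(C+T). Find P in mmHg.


C+T = 317.2020
B/(C+T) = 5.3970
log10(P) = 8.6900 - 5.3970 = 3.2930
P = 10^3.2930 = 1963.1920 mmHg

1963.1920 mmHg


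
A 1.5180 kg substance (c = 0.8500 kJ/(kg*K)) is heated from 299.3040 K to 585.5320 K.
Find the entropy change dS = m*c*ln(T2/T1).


T2/T1 = 1.9563
ln(T2/T1) = 0.6711
dS = 1.5180 * 0.8500 * 0.6711 = 0.8659 kJ/K

0.8659 kJ/K


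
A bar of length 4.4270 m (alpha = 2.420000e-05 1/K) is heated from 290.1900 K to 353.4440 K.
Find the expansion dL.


dT = 63.2540 K
dL = 2.420000e-05 * 4.4270 * 63.2540 = 0.006777 m
L_final = 4.433777 m

dL = 0.006777 m


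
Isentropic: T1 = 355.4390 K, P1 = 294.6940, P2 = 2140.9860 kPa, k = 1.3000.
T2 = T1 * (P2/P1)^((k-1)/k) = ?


(k-1)/k = 0.2308
(P2/P1)^exp = 1.5803
T2 = 355.4390 * 1.5803 = 561.7116 K

561.7116 K


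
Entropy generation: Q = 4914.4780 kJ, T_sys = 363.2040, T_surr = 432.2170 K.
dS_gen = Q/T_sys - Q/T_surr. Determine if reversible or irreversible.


dS_sys = 4914.4780/363.2040 = 13.5309 kJ/K
dS_surr = -4914.4780/432.2170 = -11.3704 kJ/K
dS_gen = 13.5309 - 11.3704 = 2.1605 kJ/K (irreversible)

dS_gen = 2.1605 kJ/K, irreversible


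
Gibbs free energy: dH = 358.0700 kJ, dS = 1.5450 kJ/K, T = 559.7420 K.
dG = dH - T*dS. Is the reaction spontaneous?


T*dS = 559.7420 * 1.5450 = 864.8014 kJ
dG = 358.0700 - 864.8014 = -506.7314 kJ (spontaneous)

dG = -506.7314 kJ, spontaneous


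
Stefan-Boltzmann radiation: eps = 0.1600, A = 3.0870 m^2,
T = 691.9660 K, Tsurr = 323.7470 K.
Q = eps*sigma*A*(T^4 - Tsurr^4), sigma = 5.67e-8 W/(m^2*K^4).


T^4 = 2.2927e+11
Tsurr^4 = 1.0986e+10
Q = 0.1600 * 5.67e-8 * 3.0870 * 2.1828e+11 = 6112.9914 W

6112.9914 W


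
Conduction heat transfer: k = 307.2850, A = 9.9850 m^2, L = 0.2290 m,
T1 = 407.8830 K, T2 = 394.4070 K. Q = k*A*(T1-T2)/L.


dT = 13.4760 K
Q = 307.2850 * 9.9850 * 13.4760 / 0.2290 = 180557.2577 W

180557.2577 W


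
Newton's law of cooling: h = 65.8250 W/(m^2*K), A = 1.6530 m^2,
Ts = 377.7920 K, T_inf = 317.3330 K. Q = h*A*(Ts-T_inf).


dT = 60.4590 K
Q = 65.8250 * 1.6530 * 60.4590 = 6578.4667 W

6578.4667 W


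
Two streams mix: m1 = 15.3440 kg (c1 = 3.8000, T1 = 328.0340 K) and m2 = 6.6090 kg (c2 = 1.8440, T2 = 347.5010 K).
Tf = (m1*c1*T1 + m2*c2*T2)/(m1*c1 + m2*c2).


num = 23361.7373
den = 70.4942
Tf = 331.3994 K

331.3994 K


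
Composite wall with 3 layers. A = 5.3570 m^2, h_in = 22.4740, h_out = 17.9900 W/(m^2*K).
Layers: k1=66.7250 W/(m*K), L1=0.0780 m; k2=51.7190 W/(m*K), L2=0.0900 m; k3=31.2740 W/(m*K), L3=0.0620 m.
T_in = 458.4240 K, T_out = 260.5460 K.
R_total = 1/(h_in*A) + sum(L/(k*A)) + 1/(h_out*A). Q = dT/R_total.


R_conv_in = 1/(22.4740*5.3570) = 0.0083
R_1 = 0.0780/(66.7250*5.3570) = 0.0002
R_2 = 0.0900/(51.7190*5.3570) = 0.0003
R_3 = 0.0620/(31.2740*5.3570) = 0.0004
R_conv_out = 1/(17.9900*5.3570) = 0.0104
R_total = 0.0196 K/W
Q = 197.8780 / 0.0196 = 10098.0547 W

R_total = 0.0196 K/W, Q = 10098.0547 W


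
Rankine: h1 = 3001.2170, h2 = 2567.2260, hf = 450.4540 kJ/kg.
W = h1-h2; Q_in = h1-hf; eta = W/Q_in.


W = 433.9910 kJ/kg
Q_in = 2550.7630 kJ/kg
eta = 0.1701 = 17.0142%

eta = 17.0142%


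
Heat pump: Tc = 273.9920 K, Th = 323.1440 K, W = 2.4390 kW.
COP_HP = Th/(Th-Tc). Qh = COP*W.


COP = 323.1440 / 49.1520 = 6.5744
Qh = 6.5744 * 2.4390 = 16.0349 kW

COP = 6.5744, Qh = 16.0349 kW


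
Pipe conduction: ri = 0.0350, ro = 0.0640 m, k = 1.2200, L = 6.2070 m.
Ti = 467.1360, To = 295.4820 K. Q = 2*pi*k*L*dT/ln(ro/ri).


dT = 171.6540 K
ln(ro/ri) = 0.6035
Q = 2*pi*1.2200*6.2070*171.6540 / 0.6035 = 13532.3399 W

13532.3399 W


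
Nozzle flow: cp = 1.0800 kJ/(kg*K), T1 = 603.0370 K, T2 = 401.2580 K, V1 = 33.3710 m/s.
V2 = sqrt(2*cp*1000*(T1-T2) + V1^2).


dT = 201.7790 K
2*cp*1000*dT = 435842.6400
V1^2 = 1113.6236
V2 = sqrt(436956.2636) = 661.0267 m/s

661.0267 m/s


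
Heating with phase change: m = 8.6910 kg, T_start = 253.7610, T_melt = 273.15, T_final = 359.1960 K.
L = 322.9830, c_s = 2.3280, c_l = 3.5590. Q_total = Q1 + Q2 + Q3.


Q1 (sensible, solid) = 8.6910 * 2.3280 * 19.3890 = 392.2908 kJ
Q2 (latent) = 8.6910 * 322.9830 = 2807.0453 kJ
Q3 (sensible, liquid) = 8.6910 * 3.5590 * 86.0460 = 2661.5120 kJ
Q_total = 5860.8480 kJ

5860.8480 kJ


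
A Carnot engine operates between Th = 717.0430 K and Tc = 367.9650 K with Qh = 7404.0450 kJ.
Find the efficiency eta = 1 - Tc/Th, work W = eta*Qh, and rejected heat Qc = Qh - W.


eta = 1 - 367.9650/717.0430 = 0.4868
W = 0.4868 * 7404.0450 = 3604.5108 kJ
Qc = 7404.0450 - 3604.5108 = 3799.5342 kJ

eta = 48.6830%, W = 3604.5108 kJ, Qc = 3799.5342 kJ


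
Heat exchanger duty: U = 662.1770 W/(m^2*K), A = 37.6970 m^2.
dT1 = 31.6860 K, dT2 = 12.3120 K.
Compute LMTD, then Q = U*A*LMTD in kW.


LMTD = 20.4951 K
Q = 662.1770 * 37.6970 * 20.4951 = 511599.6845 W = 511.5997 kW

511.5997 kW


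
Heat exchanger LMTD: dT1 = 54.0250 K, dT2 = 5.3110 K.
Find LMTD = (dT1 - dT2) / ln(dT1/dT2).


dT1/dT2 = 10.1723
ln(dT1/dT2) = 2.3197
LMTD = 48.7140 / 2.3197 = 21.0004 K

21.0004 K


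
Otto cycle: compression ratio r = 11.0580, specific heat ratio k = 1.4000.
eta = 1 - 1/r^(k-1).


r^(k-1) = 2.6150
eta = 1 - 1/2.6150 = 0.6176 = 61.7590%

61.7590%


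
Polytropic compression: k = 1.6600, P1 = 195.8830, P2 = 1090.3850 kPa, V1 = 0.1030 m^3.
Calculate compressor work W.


(k-1)/k = 0.3976
(P2/P1)^exp = 1.9790
W = 2.5152 * 195.8830 * 0.1030 * (1.9790 - 1) = 49.6778 kJ

49.6778 kJ


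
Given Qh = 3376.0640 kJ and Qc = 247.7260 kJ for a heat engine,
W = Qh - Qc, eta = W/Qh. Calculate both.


W = 3376.0640 - 247.7260 = 3128.3380 kJ
eta = 3128.3380 / 3376.0640 = 0.9266 = 92.6623%

W = 3128.3380 kJ, eta = 92.6623%


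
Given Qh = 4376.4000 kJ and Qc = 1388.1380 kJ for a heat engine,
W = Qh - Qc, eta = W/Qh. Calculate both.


W = 4376.4000 - 1388.1380 = 2988.2620 kJ
eta = 2988.2620 / 4376.4000 = 0.6828 = 68.2813%

W = 2988.2620 kJ, eta = 68.2813%


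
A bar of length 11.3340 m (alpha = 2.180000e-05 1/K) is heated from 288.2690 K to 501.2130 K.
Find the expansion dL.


dT = 212.9440 K
dL = 2.180000e-05 * 11.3340 * 212.9440 = 0.052614 m
L_final = 11.386614 m

dL = 0.052614 m


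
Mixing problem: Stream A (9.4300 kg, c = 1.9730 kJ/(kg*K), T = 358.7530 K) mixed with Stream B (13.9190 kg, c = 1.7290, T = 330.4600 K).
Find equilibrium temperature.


num = 14627.5736
den = 42.6713
Tf = 342.7962 K

342.7962 K


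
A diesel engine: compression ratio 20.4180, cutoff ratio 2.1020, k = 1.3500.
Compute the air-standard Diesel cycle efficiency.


r^(k-1) = 2.8741
rc^k = 2.7262
eta = 0.5963 = 59.6294%

59.6294%


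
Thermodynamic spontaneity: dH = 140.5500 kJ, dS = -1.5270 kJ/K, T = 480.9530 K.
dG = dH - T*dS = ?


T*dS = 480.9530 * -1.5270 = -734.4152 kJ
dG = 140.5500 + 734.4152 = 874.9652 kJ (non-spontaneous)

dG = 874.9652 kJ, non-spontaneous


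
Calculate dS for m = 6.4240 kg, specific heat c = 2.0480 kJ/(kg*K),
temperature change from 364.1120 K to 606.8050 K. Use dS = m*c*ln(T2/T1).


T2/T1 = 1.6665
ln(T2/T1) = 0.5107
dS = 6.4240 * 2.0480 * 0.5107 = 6.7196 kJ/K

6.7196 kJ/K


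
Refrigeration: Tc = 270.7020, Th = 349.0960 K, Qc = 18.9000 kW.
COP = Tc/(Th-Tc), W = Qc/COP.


COP = 270.7020 / 78.3940 = 3.4531
W = 18.9000 / 3.4531 = 5.4733 kW

COP = 3.4531, W = 5.4733 kW


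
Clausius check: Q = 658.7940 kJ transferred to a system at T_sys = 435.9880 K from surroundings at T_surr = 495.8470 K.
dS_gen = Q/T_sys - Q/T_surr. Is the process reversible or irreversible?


dS_sys = 658.7940/435.9880 = 1.5110 kJ/K
dS_surr = -658.7940/495.8470 = -1.3286 kJ/K
dS_gen = 1.5110 - 1.3286 = 0.1824 kJ/K (irreversible)

dS_gen = 0.1824 kJ/K, irreversible


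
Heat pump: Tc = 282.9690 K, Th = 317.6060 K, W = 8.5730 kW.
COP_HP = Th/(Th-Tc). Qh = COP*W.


COP = 317.6060 / 34.6370 = 9.1696
Qh = 9.1696 * 8.5730 = 78.6106 kW

COP = 9.1696, Qh = 78.6106 kW


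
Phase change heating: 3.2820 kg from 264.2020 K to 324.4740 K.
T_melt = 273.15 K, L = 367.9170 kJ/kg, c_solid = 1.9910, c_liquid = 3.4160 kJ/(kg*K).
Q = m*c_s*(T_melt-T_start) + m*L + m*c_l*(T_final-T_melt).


Q1 (sensible, solid) = 3.2820 * 1.9910 * 8.9480 = 58.4704 kJ
Q2 (latent) = 3.2820 * 367.9170 = 1207.5036 kJ
Q3 (sensible, liquid) = 3.2820 * 3.4160 * 51.3240 = 575.4094 kJ
Q_total = 1841.3833 kJ

1841.3833 kJ


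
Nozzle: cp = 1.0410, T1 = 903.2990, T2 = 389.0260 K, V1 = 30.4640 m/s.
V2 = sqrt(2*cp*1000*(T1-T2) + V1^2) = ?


dT = 514.2730 K
2*cp*1000*dT = 1070716.3860
V1^2 = 928.0553
V2 = sqrt(1071644.4413) = 1035.2026 m/s

1035.2026 m/s


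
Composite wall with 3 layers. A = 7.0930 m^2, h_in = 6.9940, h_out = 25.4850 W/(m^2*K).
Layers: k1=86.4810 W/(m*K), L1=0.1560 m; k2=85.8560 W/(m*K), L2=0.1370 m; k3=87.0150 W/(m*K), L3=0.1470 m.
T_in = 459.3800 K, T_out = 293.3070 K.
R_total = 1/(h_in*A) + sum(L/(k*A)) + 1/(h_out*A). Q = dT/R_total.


R_conv_in = 1/(6.9940*7.0930) = 0.0202
R_1 = 0.1560/(86.4810*7.0930) = 0.0003
R_2 = 0.1370/(85.8560*7.0930) = 0.0002
R_3 = 0.1470/(87.0150*7.0930) = 0.0002
R_conv_out = 1/(25.4850*7.0930) = 0.0055
R_total = 0.0264 K/W
Q = 166.0730 / 0.0264 = 6288.8912 W

R_total = 0.0264 K/W, Q = 6288.8912 W


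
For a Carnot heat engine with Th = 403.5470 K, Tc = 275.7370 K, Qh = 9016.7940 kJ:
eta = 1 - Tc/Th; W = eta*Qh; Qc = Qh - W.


eta = 1 - 275.7370/403.5470 = 0.3167
W = 0.3167 * 9016.7940 = 2855.7676 kJ
Qc = 9016.7940 - 2855.7676 = 6161.0264 kJ

eta = 31.6717%, W = 2855.7676 kJ, Qc = 6161.0264 kJ


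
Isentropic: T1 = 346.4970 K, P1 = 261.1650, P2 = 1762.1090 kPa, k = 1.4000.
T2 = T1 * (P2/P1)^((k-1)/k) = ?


(k-1)/k = 0.2857
(P2/P1)^exp = 1.7254
T2 = 346.4970 * 1.7254 = 597.8473 K

597.8473 K


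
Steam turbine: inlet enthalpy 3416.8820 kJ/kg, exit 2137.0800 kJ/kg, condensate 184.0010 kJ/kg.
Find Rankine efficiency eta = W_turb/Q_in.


W = 1279.8020 kJ/kg
Q_in = 3232.8810 kJ/kg
eta = 0.3959 = 39.5870%

eta = 39.5870%


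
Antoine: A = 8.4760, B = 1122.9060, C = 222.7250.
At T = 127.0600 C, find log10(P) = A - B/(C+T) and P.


C+T = 349.7850
B/(C+T) = 3.2103
log10(P) = 8.4760 - 3.2103 = 5.2657
P = 10^5.2657 = 184384.8001 mmHg

184384.8001 mmHg


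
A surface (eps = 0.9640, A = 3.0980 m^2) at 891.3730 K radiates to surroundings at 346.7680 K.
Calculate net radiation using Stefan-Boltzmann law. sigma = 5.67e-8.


T^4 = 6.3130e+11
Tsurr^4 = 1.4460e+10
Q = 0.9640 * 5.67e-8 * 3.0980 * 6.1684e+11 = 104451.9331 W

104451.9331 W


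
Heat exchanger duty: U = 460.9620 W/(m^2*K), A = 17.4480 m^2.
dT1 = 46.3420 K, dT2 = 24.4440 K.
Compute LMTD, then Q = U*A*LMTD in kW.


LMTD = 34.2336 K
Q = 460.9620 * 17.4480 * 34.2336 = 275336.2507 W = 275.3363 kW

275.3363 kW


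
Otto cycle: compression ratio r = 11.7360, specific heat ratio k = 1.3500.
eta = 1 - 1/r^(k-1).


r^(k-1) = 2.3677
eta = 1 - 1/2.3677 = 0.5777 = 57.7654%

57.7654%


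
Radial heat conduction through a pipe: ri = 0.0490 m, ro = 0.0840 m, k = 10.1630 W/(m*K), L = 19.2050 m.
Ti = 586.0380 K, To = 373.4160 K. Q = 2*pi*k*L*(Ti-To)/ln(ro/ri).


dT = 212.6220 K
ln(ro/ri) = 0.5390
Q = 2*pi*10.1630*19.2050*212.6220 / 0.5390 = 483769.3603 W

483769.3603 W


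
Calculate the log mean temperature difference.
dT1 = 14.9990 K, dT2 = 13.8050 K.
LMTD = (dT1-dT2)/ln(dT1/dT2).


dT1/dT2 = 1.0865
ln(dT1/dT2) = 0.0830
LMTD = 1.1940 / 0.0830 = 14.3937 K

14.3937 K


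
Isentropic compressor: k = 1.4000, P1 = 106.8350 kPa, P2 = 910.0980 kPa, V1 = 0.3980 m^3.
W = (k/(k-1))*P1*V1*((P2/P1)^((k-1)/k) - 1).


(k-1)/k = 0.2857
(P2/P1)^exp = 1.8443
W = 3.5000 * 106.8350 * 0.3980 * (1.8443 - 1) = 125.6432 kJ

125.6432 kJ


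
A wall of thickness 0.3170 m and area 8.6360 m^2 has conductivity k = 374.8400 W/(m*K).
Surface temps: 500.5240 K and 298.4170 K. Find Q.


dT = 202.1070 K
Q = 374.8400 * 8.6360 * 202.1070 / 0.3170 = 2063862.0067 W

2063862.0067 W


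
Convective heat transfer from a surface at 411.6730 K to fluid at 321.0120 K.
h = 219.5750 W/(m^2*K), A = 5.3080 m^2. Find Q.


dT = 90.6610 K
Q = 219.5750 * 5.3080 * 90.6610 = 105665.7672 W

105665.7672 W


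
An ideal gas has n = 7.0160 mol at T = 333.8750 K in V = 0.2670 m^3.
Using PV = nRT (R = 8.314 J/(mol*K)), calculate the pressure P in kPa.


P = nRT/V = 7.0160 * 8.314 * 333.8750 / 0.2670
= 19475.2706 / 0.2670 = 72941.0885 Pa = 72.9411 kPa

72.9411 kPa


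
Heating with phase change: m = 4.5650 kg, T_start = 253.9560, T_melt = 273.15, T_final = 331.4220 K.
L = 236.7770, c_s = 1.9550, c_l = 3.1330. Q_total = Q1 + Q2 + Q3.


Q1 (sensible, solid) = 4.5650 * 1.9550 * 19.1940 = 171.2983 kJ
Q2 (latent) = 4.5650 * 236.7770 = 1080.8870 kJ
Q3 (sensible, liquid) = 4.5650 * 3.1330 * 58.2720 = 833.4146 kJ
Q_total = 2085.5999 kJ

2085.5999 kJ


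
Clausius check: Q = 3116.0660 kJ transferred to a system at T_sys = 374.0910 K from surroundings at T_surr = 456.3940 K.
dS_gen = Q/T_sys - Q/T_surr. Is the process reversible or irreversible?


dS_sys = 3116.0660/374.0910 = 8.3297 kJ/K
dS_surr = -3116.0660/456.3940 = -6.8276 kJ/K
dS_gen = 8.3297 - 6.8276 = 1.5021 kJ/K (irreversible)

dS_gen = 1.5021 kJ/K, irreversible


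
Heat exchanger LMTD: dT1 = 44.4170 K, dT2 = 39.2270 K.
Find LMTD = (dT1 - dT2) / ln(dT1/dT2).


dT1/dT2 = 1.1323
ln(dT1/dT2) = 0.1243
LMTD = 5.1900 / 0.1243 = 41.7683 K

41.7683 K


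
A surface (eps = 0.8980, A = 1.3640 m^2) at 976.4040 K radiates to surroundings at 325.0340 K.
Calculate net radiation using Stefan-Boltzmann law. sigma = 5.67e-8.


T^4 = 9.0890e+11
Tsurr^4 = 1.1161e+10
Q = 0.8980 * 5.67e-8 * 1.3640 * 8.9774e+11 = 62348.4743 W

62348.4743 W


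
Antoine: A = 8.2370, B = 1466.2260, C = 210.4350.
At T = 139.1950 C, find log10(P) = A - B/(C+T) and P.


C+T = 349.6300
B/(C+T) = 4.1937
log10(P) = 8.2370 - 4.1937 = 4.0433
P = 10^4.0433 = 11049.6767 mmHg

11049.6767 mmHg


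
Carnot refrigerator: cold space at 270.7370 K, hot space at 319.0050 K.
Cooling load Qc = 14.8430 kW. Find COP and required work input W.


COP = 270.7370 / 48.2680 = 5.6090
W = 14.8430 / 5.6090 = 2.6463 kW

COP = 5.6090, W = 2.6463 kW


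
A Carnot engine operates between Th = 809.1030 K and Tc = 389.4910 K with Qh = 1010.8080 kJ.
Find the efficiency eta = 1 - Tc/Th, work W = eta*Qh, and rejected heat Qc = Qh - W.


eta = 1 - 389.4910/809.1030 = 0.5186
W = 0.5186 * 1010.8080 = 524.2190 kJ
Qc = 1010.8080 - 524.2190 = 486.5890 kJ

eta = 51.8614%, W = 524.2190 kJ, Qc = 486.5890 kJ


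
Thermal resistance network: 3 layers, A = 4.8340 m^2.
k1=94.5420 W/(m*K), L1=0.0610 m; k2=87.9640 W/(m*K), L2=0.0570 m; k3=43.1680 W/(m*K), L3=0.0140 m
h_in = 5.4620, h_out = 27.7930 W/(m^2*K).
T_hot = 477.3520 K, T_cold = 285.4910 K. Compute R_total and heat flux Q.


R_conv_in = 1/(5.4620*4.8340) = 0.0379
R_1 = 0.0610/(94.5420*4.8340) = 0.0001
R_2 = 0.0570/(87.9640*4.8340) = 0.0001
R_3 = 0.0140/(43.1680*4.8340) = 6.7090e-05
R_conv_out = 1/(27.7930*4.8340) = 0.0074
R_total = 0.0457 K/W
Q = 191.8610 / 0.0457 = 4202.7016 W

R_total = 0.0457 K/W, Q = 4202.7016 W


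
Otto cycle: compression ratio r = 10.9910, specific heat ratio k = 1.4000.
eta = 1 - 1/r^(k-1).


r^(k-1) = 2.6086
eta = 1 - 1/2.6086 = 0.6167 = 61.6659%

61.6659%


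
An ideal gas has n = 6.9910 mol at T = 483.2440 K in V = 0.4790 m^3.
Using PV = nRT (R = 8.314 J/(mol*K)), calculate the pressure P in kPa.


P = nRT/V = 6.9910 * 8.314 * 483.2440 / 0.4790
= 28087.6751 / 0.4790 = 58638.1526 Pa = 58.6382 kPa

58.6382 kPa


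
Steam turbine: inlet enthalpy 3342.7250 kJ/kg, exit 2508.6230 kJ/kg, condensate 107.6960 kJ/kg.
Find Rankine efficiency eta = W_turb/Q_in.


W = 834.1020 kJ/kg
Q_in = 3235.0290 kJ/kg
eta = 0.2578 = 25.7834%

eta = 25.7834%


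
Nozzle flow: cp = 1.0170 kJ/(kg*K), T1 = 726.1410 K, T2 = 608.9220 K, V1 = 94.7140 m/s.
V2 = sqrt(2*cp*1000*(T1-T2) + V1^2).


dT = 117.2190 K
2*cp*1000*dT = 238423.4460
V1^2 = 8970.7418
V2 = sqrt(247394.1878) = 497.3874 m/s

497.3874 m/s


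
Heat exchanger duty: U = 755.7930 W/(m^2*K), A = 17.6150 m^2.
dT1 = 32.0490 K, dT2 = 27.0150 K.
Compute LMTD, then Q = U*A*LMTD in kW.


LMTD = 29.4604 K
Q = 755.7930 * 17.6150 * 29.4604 = 392214.3363 W = 392.2143 kW

392.2143 kW


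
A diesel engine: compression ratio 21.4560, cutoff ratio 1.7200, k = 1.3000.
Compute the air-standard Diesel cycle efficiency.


r^(k-1) = 2.5088
rc^k = 2.0239
eta = 0.5640 = 56.3973%

56.3973%


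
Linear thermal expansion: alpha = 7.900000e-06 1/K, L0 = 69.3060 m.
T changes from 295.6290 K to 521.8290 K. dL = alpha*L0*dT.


dT = 226.2000 K
dL = 7.900000e-06 * 69.3060 * 226.2000 = 0.123848 m
L_final = 69.429848 m

dL = 0.123848 m
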